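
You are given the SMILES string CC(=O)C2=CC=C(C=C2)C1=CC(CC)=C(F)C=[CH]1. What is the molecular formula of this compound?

C16H15FO

Walk through each heavy atom and fill implicit hydrogens from standard valence (C 4, N 3, O 2, S 2, halogen 1):
  atom 1: C, bond orders sum to 1 (valence 4) → 3 H
  atom 2: C, bond orders sum to 4 (valence 4) → 0 H
  atom 3: O, bond orders sum to 2 (valence 2) → 0 H
  atom 4: C, bond orders sum to 4 (valence 4) → 0 H
  atom 5: C, bond orders sum to 3 (valence 4) → 1 H
  atom 6: C, bond orders sum to 3 (valence 4) → 1 H
  atom 7: C, bond orders sum to 4 (valence 4) → 0 H
  atom 8: C, bond orders sum to 3 (valence 4) → 1 H
  atom 9: C, bond orders sum to 3 (valence 4) → 1 H
  atom 10: C, bond orders sum to 4 (valence 4) → 0 H
  atom 11: C, bond orders sum to 3 (valence 4) → 1 H
  atom 12: C, bond orders sum to 4 (valence 4) → 0 H
  atom 13: C, bond orders sum to 2 (valence 4) → 2 H
  atom 14: C, bond orders sum to 1 (valence 4) → 3 H
  atom 15: C, bond orders sum to 4 (valence 4) → 0 H
  atom 16: F (halogen, monovalent) → 0 H
  atom 17: C, bond orders sum to 3 (valence 4) → 1 H
  atom 18: C with explicit H count 1
Totals → C:16, H:15, F:1, O:1.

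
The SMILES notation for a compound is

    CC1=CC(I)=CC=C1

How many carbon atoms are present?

Count every carbon token in the SMILES (each C, including those in ring-closure positions and inside branches).
Carbon count: 7.

7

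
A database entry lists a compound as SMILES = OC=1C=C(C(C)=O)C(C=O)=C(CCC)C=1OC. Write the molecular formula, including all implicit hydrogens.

Walk through each heavy atom and fill implicit hydrogens from standard valence (C 4, N 3, O 2, S 2, halogen 1):
  atom 1: O, bond orders sum to 1 (valence 2) → 1 H
  atom 2: C, bond orders sum to 4 (valence 4) → 0 H
  atom 3: C, bond orders sum to 3 (valence 4) → 1 H
  atom 4: C, bond orders sum to 4 (valence 4) → 0 H
  atom 5: C, bond orders sum to 4 (valence 4) → 0 H
  atom 6: C, bond orders sum to 1 (valence 4) → 3 H
  atom 7: O, bond orders sum to 2 (valence 2) → 0 H
  atom 8: C, bond orders sum to 4 (valence 4) → 0 H
  atom 9: C, bond orders sum to 3 (valence 4) → 1 H
  atom 10: O, bond orders sum to 2 (valence 2) → 0 H
  atom 11: C, bond orders sum to 4 (valence 4) → 0 H
  atom 12: C, bond orders sum to 2 (valence 4) → 2 H
  atom 13: C, bond orders sum to 2 (valence 4) → 2 H
  atom 14: C, bond orders sum to 1 (valence 4) → 3 H
  atom 15: C, bond orders sum to 4 (valence 4) → 0 H
  atom 16: O, bond orders sum to 2 (valence 2) → 0 H
  atom 17: C, bond orders sum to 1 (valence 4) → 3 H
Totals → C:13, H:16, O:4.

C13H16O4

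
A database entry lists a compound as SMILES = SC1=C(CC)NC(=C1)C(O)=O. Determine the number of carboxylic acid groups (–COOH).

The carboxylic acid motif appears at heavy-atom position 9 in the SMILES.
Other groups present: 1 thiol.
Carboxylic acid count: 1.

1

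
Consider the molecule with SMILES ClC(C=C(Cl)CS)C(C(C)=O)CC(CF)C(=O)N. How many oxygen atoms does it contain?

2

Scan the SMILES for O atoms (remember two-letter symbols like Cl and Br are single atoms).
Oxygen count: 2.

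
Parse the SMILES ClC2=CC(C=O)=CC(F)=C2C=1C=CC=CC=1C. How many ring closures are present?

2

In SMILES, each pair of matching ring-closure digits denotes one ring-closing bond; the number of such bonds equals the number of independent rings.
Ring-closure bonds here: 2.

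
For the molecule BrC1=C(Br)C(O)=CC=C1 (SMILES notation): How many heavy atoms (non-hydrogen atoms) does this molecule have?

9

Every atom symbol written in the SMILES (organic subset) is one heavy atom; implicit H are not written.
Heavy atoms by element → Br:2, C:6, O:1.
Total: 9.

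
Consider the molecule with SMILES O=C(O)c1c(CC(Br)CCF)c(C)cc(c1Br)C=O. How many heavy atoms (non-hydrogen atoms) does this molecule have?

19

Every atom symbol written in the SMILES (organic subset) is one heavy atom; implicit H are not written.
Heavy atoms by element → Br:2, C:13, F:1, O:3.
Total: 19.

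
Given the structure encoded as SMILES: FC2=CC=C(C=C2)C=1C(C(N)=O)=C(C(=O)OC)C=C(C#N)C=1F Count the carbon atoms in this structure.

Count every carbon token in the SMILES (each C, including those in ring-closure positions and inside branches).
Carbon count: 16.

16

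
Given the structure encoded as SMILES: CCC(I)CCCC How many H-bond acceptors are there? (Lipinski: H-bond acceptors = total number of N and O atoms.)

N atoms: 0; O atoms: 0.
Lipinski HBA = 0 + 0 = 0.

0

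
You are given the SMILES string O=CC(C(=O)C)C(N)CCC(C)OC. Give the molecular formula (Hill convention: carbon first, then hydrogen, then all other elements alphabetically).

Walk through each heavy atom and fill implicit hydrogens from standard valence (C 4, N 3, O 2, S 2, halogen 1):
  atom 1: O, bond orders sum to 2 (valence 2) → 0 H
  atom 2: C, bond orders sum to 3 (valence 4) → 1 H
  atom 3: C, bond orders sum to 3 (valence 4) → 1 H
  atom 4: C, bond orders sum to 4 (valence 4) → 0 H
  atom 5: O, bond orders sum to 2 (valence 2) → 0 H
  atom 6: C, bond orders sum to 1 (valence 4) → 3 H
  atom 7: C, bond orders sum to 3 (valence 4) → 1 H
  atom 8: N, bond orders sum to 1 (valence 3) → 2 H
  atom 9: C, bond orders sum to 2 (valence 4) → 2 H
  atom 10: C, bond orders sum to 2 (valence 4) → 2 H
  atom 11: C, bond orders sum to 3 (valence 4) → 1 H
  atom 12: C, bond orders sum to 1 (valence 4) → 3 H
  atom 13: O, bond orders sum to 2 (valence 2) → 0 H
  atom 14: C, bond orders sum to 1 (valence 4) → 3 H
Totals → C:10, H:19, N:1, O:3.
In Hill order: C10H19NO3.

C10H19NO3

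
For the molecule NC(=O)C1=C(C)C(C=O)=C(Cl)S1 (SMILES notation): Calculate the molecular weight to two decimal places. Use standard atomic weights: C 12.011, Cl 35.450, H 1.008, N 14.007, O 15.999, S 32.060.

203.64 g/mol

First, the molecular formula is C7H6ClNO2S (counting implicit H from valence).
  C: 7 × 12.011 = 84.077
  Cl: 1 × 35.450 = 35.450
  H: 6 × 1.008 = 6.048
  N: 1 × 14.007 = 14.007
  O: 2 × 15.999 = 31.998
  S: 1 × 32.060 = 32.060
Sum: 7×12.011 + 1×35.450 + 6×1.008 + 1×14.007 + 2×15.999 + 1×32.060 = 203.640 → 203.64 g/mol.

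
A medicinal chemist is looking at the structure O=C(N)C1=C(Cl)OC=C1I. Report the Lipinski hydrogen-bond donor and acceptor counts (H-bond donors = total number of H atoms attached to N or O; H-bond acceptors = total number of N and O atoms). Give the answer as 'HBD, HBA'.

2, 3

Donors: find every N or O and count the H atoms it carries.
  atom 1 (O): bond orders sum to 2 → 0 H
  atom 3 (N): bond orders sum to 1 → 2 H
  atom 7 (O): bond orders sum to 2 → 0 H
Lipinski HBD = 2.
Acceptors: N atoms = 1, O atoms = 2 → HBA = 3.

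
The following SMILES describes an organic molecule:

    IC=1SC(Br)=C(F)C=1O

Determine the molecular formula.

Walk through each heavy atom and fill implicit hydrogens from standard valence (C 4, N 3, O 2, S 2, halogen 1):
  atom 1: I (halogen, monovalent) → 0 H
  atom 2: C, bond orders sum to 4 (valence 4) → 0 H
  atom 3: S, bond orders sum to 2 (valence 2) → 0 H
  atom 4: C, bond orders sum to 4 (valence 4) → 0 H
  atom 5: Br (halogen, monovalent) → 0 H
  atom 6: C, bond orders sum to 4 (valence 4) → 0 H
  atom 7: F (halogen, monovalent) → 0 H
  atom 8: C, bond orders sum to 4 (valence 4) → 0 H
  atom 9: O, bond orders sum to 1 (valence 2) → 1 H
Totals → C:4, H:1, Br:1, F:1, I:1, O:1, S:1.
In Hill order: C4HBrFIOS.

C4HBrFIOS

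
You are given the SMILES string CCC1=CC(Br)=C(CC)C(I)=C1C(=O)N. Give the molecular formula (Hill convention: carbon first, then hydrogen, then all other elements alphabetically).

Walk through each heavy atom and fill implicit hydrogens from standard valence (C 4, N 3, O 2, S 2, halogen 1):
  atom 1: C, bond orders sum to 1 (valence 4) → 3 H
  atom 2: C, bond orders sum to 2 (valence 4) → 2 H
  atom 3: C, bond orders sum to 4 (valence 4) → 0 H
  atom 4: C, bond orders sum to 3 (valence 4) → 1 H
  atom 5: C, bond orders sum to 4 (valence 4) → 0 H
  atom 6: Br (halogen, monovalent) → 0 H
  atom 7: C, bond orders sum to 4 (valence 4) → 0 H
  atom 8: C, bond orders sum to 2 (valence 4) → 2 H
  atom 9: C, bond orders sum to 1 (valence 4) → 3 H
  atom 10: C, bond orders sum to 4 (valence 4) → 0 H
  atom 11: I (halogen, monovalent) → 0 H
  atom 12: C, bond orders sum to 4 (valence 4) → 0 H
  atom 13: C, bond orders sum to 4 (valence 4) → 0 H
  atom 14: O, bond orders sum to 2 (valence 2) → 0 H
  atom 15: N, bond orders sum to 1 (valence 3) → 2 H
Totals → C:11, H:13, Br:1, I:1, N:1, O:1.

C11H13BrINO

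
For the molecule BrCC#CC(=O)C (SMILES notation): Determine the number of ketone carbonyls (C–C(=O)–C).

1

The ketone motif appears at heavy-atom position 5 in the SMILES.
Other groups present: 1 alkyne.
Ketone count: 1.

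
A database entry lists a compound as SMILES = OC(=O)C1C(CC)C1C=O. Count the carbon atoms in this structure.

Count every carbon token in the SMILES (each C, including those in ring-closure positions and inside branches).
Carbon count: 7.

7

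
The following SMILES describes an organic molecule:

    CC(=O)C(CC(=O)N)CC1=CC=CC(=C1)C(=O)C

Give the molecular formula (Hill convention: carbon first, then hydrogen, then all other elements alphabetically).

Walk through each heavy atom and fill implicit hydrogens from standard valence (C 4, N 3, O 2, S 2, halogen 1):
  atom 1: C, bond orders sum to 1 (valence 4) → 3 H
  atom 2: C, bond orders sum to 4 (valence 4) → 0 H
  atom 3: O, bond orders sum to 2 (valence 2) → 0 H
  atom 4: C, bond orders sum to 3 (valence 4) → 1 H
  atom 5: C, bond orders sum to 2 (valence 4) → 2 H
  atom 6: C, bond orders sum to 4 (valence 4) → 0 H
  atom 7: O, bond orders sum to 2 (valence 2) → 0 H
  atom 8: N, bond orders sum to 1 (valence 3) → 2 H
  atom 9: C, bond orders sum to 2 (valence 4) → 2 H
  atom 10: C, bond orders sum to 4 (valence 4) → 0 H
  atom 11: C, bond orders sum to 3 (valence 4) → 1 H
  atom 12: C, bond orders sum to 3 (valence 4) → 1 H
  atom 13: C, bond orders sum to 3 (valence 4) → 1 H
  atom 14: C, bond orders sum to 4 (valence 4) → 0 H
  atom 15: C, bond orders sum to 3 (valence 4) → 1 H
  atom 16: C, bond orders sum to 4 (valence 4) → 0 H
  atom 17: O, bond orders sum to 2 (valence 2) → 0 H
  atom 18: C, bond orders sum to 1 (valence 4) → 3 H
Totals → C:14, H:17, N:1, O:3.
In Hill order: C14H17NO3.

C14H17NO3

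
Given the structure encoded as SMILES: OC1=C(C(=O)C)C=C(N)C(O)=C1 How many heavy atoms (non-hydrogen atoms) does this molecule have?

12

Every atom symbol written in the SMILES (organic subset) is one heavy atom; implicit H are not written.
Heavy atoms by element → C:8, N:1, O:3.
Total: 12.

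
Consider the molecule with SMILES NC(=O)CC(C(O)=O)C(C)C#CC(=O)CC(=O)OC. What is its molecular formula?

C12H15NO6

Walk through each heavy atom and fill implicit hydrogens from standard valence (C 4, N 3, O 2, S 2, halogen 1):
  atom 1: N, bond orders sum to 1 (valence 3) → 2 H
  atom 2: C, bond orders sum to 4 (valence 4) → 0 H
  atom 3: O, bond orders sum to 2 (valence 2) → 0 H
  atom 4: C, bond orders sum to 2 (valence 4) → 2 H
  atom 5: C, bond orders sum to 3 (valence 4) → 1 H
  atom 6: C, bond orders sum to 4 (valence 4) → 0 H
  atom 7: O, bond orders sum to 1 (valence 2) → 1 H
  atom 8: O, bond orders sum to 2 (valence 2) → 0 H
  atom 9: C, bond orders sum to 3 (valence 4) → 1 H
  atom 10: C, bond orders sum to 1 (valence 4) → 3 H
  atom 11: C, bond orders sum to 4 (valence 4) → 0 H
  atom 12: C, bond orders sum to 4 (valence 4) → 0 H
  atom 13: C, bond orders sum to 4 (valence 4) → 0 H
  atom 14: O, bond orders sum to 2 (valence 2) → 0 H
  atom 15: C, bond orders sum to 2 (valence 4) → 2 H
  atom 16: C, bond orders sum to 4 (valence 4) → 0 H
  atom 17: O, bond orders sum to 2 (valence 2) → 0 H
  atom 18: O, bond orders sum to 2 (valence 2) → 0 H
  atom 19: C, bond orders sum to 1 (valence 4) → 3 H
Totals → C:12, H:15, N:1, O:6.
In Hill order: C12H15NO6.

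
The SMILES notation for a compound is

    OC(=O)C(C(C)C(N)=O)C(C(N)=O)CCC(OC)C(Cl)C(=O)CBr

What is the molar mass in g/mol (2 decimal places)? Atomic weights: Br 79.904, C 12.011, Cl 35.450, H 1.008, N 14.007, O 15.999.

429.69 g/mol

First, the molecular formula is C14H22BrClN2O6 (counting implicit H from valence).
  Br: 1 × 79.904 = 79.904
  C: 14 × 12.011 = 168.154
  Cl: 1 × 35.450 = 35.450
  H: 22 × 1.008 = 22.176
  N: 2 × 14.007 = 28.014
  O: 6 × 15.999 = 95.994
Sum: 1×79.904 + 14×12.011 + 1×35.450 + 22×1.008 + 2×14.007 + 6×15.999 = 429.692 → 429.69 g/mol.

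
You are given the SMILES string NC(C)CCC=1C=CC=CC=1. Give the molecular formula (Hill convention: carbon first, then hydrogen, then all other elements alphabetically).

Walk through each heavy atom and fill implicit hydrogens from standard valence (C 4, N 3, O 2, S 2, halogen 1):
  atom 1: N, bond orders sum to 1 (valence 3) → 2 H
  atom 2: C, bond orders sum to 3 (valence 4) → 1 H
  atom 3: C, bond orders sum to 1 (valence 4) → 3 H
  atom 4: C, bond orders sum to 2 (valence 4) → 2 H
  atom 5: C, bond orders sum to 2 (valence 4) → 2 H
  atom 6: C, bond orders sum to 4 (valence 4) → 0 H
  atom 7: C, bond orders sum to 3 (valence 4) → 1 H
  atom 8: C, bond orders sum to 3 (valence 4) → 1 H
  atom 9: C, bond orders sum to 3 (valence 4) → 1 H
  atom 10: C, bond orders sum to 3 (valence 4) → 1 H
  atom 11: C, bond orders sum to 3 (valence 4) → 1 H
Totals → C:10, H:15, N:1.
In Hill order: C10H15N.

C10H15N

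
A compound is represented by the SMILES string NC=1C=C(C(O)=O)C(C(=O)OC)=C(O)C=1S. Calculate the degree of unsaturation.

Degree of unsaturation = (number of rings) + (number of π bonds).
Ring closures in the SMILES: 1.
π bonds: 5 double bonds (each 1 DoU) → 5 DoU from unsaturation.
Total DoU = 1 + 5 = 6.

6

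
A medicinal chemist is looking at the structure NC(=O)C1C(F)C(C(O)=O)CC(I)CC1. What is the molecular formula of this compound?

Walk through each heavy atom and fill implicit hydrogens from standard valence (C 4, N 3, O 2, S 2, halogen 1):
  atom 1: N, bond orders sum to 1 (valence 3) → 2 H
  atom 2: C, bond orders sum to 4 (valence 4) → 0 H
  atom 3: O, bond orders sum to 2 (valence 2) → 0 H
  atom 4: C, bond orders sum to 3 (valence 4) → 1 H
  atom 5: C, bond orders sum to 3 (valence 4) → 1 H
  atom 6: F (halogen, monovalent) → 0 H
  atom 7: C, bond orders sum to 3 (valence 4) → 1 H
  atom 8: C, bond orders sum to 4 (valence 4) → 0 H
  atom 9: O, bond orders sum to 1 (valence 2) → 1 H
  atom 10: O, bond orders sum to 2 (valence 2) → 0 H
  atom 11: C, bond orders sum to 2 (valence 4) → 2 H
  atom 12: C, bond orders sum to 3 (valence 4) → 1 H
  atom 13: I (halogen, monovalent) → 0 H
  atom 14: C, bond orders sum to 2 (valence 4) → 2 H
  atom 15: C, bond orders sum to 2 (valence 4) → 2 H
Totals → C:9, H:13, F:1, I:1, N:1, O:3.
In Hill order: C9H13FINO3.

C9H13FINO3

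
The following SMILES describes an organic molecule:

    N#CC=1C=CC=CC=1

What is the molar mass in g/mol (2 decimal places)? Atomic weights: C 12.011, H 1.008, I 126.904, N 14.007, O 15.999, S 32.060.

103.12 g/mol

First, the molecular formula is C7H5N (counting implicit H from valence).
  C: 7 × 12.011 = 84.077
  H: 5 × 1.008 = 5.040
  N: 1 × 14.007 = 14.007
Sum: 7×12.011 + 5×1.008 + 1×14.007 = 103.124 → 103.12 g/mol.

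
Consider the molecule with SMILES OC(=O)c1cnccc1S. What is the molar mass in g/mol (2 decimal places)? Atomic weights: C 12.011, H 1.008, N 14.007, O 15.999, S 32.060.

155.17 g/mol

First, the molecular formula is C6H5NO2S (counting implicit H from valence).
  C: 6 × 12.011 = 72.066
  H: 5 × 1.008 = 5.040
  N: 1 × 14.007 = 14.007
  O: 2 × 15.999 = 31.998
  S: 1 × 32.060 = 32.060
Sum: 6×12.011 + 5×1.008 + 1×14.007 + 2×15.999 + 1×32.060 = 155.171 → 155.17 g/mol.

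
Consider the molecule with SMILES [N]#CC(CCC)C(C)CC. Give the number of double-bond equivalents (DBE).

2

Degree of unsaturation = (number of rings) + (number of π bonds).
Ring closures in the SMILES: 0.
π bonds: 1 triple bond (each 2 DoU) → 2 DoU from unsaturation.
Total DoU = 0 + 2 = 2.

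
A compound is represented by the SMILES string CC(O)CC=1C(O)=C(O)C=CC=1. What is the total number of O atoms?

Scan the SMILES for O atoms (remember two-letter symbols like Cl and Br are single atoms).
Oxygen count: 3.

3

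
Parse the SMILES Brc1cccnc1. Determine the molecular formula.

C5H4BrN

Walk through each heavy atom and fill implicit hydrogens from standard valence (C 4, N 3, O 2, S 2, halogen 1); for lowercase aromatic atoms, an aromatic c carries 1 H when it has two neighbours and 0 H with three, and aromatic n carries 0 H:
  atom 1: Br (halogen, monovalent) → 0 H
  atom 2: aromatic c, 3 neighbours → 0 H
  atom 3: aromatic c, 2 neighbours → 1 H
  atom 4: aromatic c, 2 neighbours → 1 H
  atom 5: aromatic c, 2 neighbours → 1 H
  atom 6: aromatic n, 2 neighbours → 0 H
  atom 7: aromatic c, 2 neighbours → 1 H
Totals → C:5, H:4, Br:1, N:1.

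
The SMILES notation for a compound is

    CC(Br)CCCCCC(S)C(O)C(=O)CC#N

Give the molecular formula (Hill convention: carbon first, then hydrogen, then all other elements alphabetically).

Walk through each heavy atom and fill implicit hydrogens from standard valence (C 4, N 3, O 2, S 2, halogen 1):
  atom 1: C, bond orders sum to 1 (valence 4) → 3 H
  atom 2: C, bond orders sum to 3 (valence 4) → 1 H
  atom 3: Br (halogen, monovalent) → 0 H
  atom 4: C, bond orders sum to 2 (valence 4) → 2 H
  atom 5: C, bond orders sum to 2 (valence 4) → 2 H
  atom 6: C, bond orders sum to 2 (valence 4) → 2 H
  atom 7: C, bond orders sum to 2 (valence 4) → 2 H
  atom 8: C, bond orders sum to 2 (valence 4) → 2 H
  atom 9: C, bond orders sum to 3 (valence 4) → 1 H
  atom 10: S, bond orders sum to 1 (valence 2) → 1 H
  atom 11: C, bond orders sum to 3 (valence 4) → 1 H
  atom 12: O, bond orders sum to 1 (valence 2) → 1 H
  atom 13: C, bond orders sum to 4 (valence 4) → 0 H
  atom 14: O, bond orders sum to 2 (valence 2) → 0 H
  atom 15: C, bond orders sum to 2 (valence 4) → 2 H
  atom 16: C, bond orders sum to 4 (valence 4) → 0 H
  atom 17: N, bond orders sum to 3 (valence 3) → 0 H
Totals → C:12, H:20, Br:1, N:1, O:2, S:1.
In Hill order: C12H20BrNO2S.

C12H20BrNO2S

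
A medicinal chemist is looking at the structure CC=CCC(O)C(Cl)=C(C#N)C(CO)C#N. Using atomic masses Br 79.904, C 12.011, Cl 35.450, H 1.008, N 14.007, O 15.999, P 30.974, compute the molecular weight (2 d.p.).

First, the molecular formula is C11H13ClN2O2 (counting implicit H from valence).
  C: 11 × 12.011 = 132.121
  Cl: 1 × 35.450 = 35.450
  H: 13 × 1.008 = 13.104
  N: 2 × 14.007 = 28.014
  O: 2 × 15.999 = 31.998
Sum: 11×12.011 + 1×35.450 + 13×1.008 + 2×14.007 + 2×15.999 = 240.687 → 240.69 g/mol.

240.69 g/mol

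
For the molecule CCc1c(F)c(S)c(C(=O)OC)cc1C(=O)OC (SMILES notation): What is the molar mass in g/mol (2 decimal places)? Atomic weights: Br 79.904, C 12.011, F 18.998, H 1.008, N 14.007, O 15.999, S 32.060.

272.29 g/mol

First, the molecular formula is C12H13FO4S (counting implicit H from valence).
  C: 12 × 12.011 = 144.132
  F: 1 × 18.998 = 18.998
  H: 13 × 1.008 = 13.104
  O: 4 × 15.999 = 63.996
  S: 1 × 32.060 = 32.060
Sum: 12×12.011 + 1×18.998 + 13×1.008 + 4×15.999 + 1×32.060 = 272.290 → 272.29 g/mol.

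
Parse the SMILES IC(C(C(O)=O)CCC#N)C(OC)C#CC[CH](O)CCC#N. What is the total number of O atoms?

Scan the SMILES for O atoms (remember two-letter symbols like Cl and Br are single atoms).
Oxygen count: 4.

4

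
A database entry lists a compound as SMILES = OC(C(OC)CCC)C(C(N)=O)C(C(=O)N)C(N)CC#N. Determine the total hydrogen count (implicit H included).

Walk through each heavy atom and fill implicit hydrogens from standard valence (C 4, N 3, O 2, S 2, halogen 1):
  atom 1: O, bond orders sum to 1 (valence 2) → 1 H
  atom 2: C, bond orders sum to 3 (valence 4) → 1 H
  atom 3: C, bond orders sum to 3 (valence 4) → 1 H
  atom 4: O, bond orders sum to 2 (valence 2) → 0 H
  atom 5: C, bond orders sum to 1 (valence 4) → 3 H
  atom 6: C, bond orders sum to 2 (valence 4) → 2 H
  atom 7: C, bond orders sum to 2 (valence 4) → 2 H
  atom 8: C, bond orders sum to 1 (valence 4) → 3 H
  atom 9: C, bond orders sum to 3 (valence 4) → 1 H
  atom 10: C, bond orders sum to 4 (valence 4) → 0 H
  atom 11: N, bond orders sum to 1 (valence 3) → 2 H
  atom 12: O, bond orders sum to 2 (valence 2) → 0 H
  atom 13: C, bond orders sum to 3 (valence 4) → 1 H
  atom 14: C, bond orders sum to 4 (valence 4) → 0 H
  atom 15: O, bond orders sum to 2 (valence 2) → 0 H
  atom 16: N, bond orders sum to 1 (valence 3) → 2 H
  atom 17: C, bond orders sum to 3 (valence 4) → 1 H
  atom 18: N, bond orders sum to 1 (valence 3) → 2 H
  atom 19: C, bond orders sum to 2 (valence 4) → 2 H
  atom 20: C, bond orders sum to 4 (valence 4) → 0 H
  atom 21: N, bond orders sum to 3 (valence 3) → 0 H
Total hydrogens: 24.

24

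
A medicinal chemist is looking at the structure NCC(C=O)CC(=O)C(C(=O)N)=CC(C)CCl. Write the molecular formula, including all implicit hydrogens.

C11H17ClN2O3

Walk through each heavy atom and fill implicit hydrogens from standard valence (C 4, N 3, O 2, S 2, halogen 1):
  atom 1: N, bond orders sum to 1 (valence 3) → 2 H
  atom 2: C, bond orders sum to 2 (valence 4) → 2 H
  atom 3: C, bond orders sum to 3 (valence 4) → 1 H
  atom 4: C, bond orders sum to 3 (valence 4) → 1 H
  atom 5: O, bond orders sum to 2 (valence 2) → 0 H
  atom 6: C, bond orders sum to 2 (valence 4) → 2 H
  atom 7: C, bond orders sum to 4 (valence 4) → 0 H
  atom 8: O, bond orders sum to 2 (valence 2) → 0 H
  atom 9: C, bond orders sum to 4 (valence 4) → 0 H
  atom 10: C, bond orders sum to 4 (valence 4) → 0 H
  atom 11: O, bond orders sum to 2 (valence 2) → 0 H
  atom 12: N, bond orders sum to 1 (valence 3) → 2 H
  atom 13: C, bond orders sum to 3 (valence 4) → 1 H
  atom 14: C, bond orders sum to 3 (valence 4) → 1 H
  atom 15: C, bond orders sum to 1 (valence 4) → 3 H
  atom 16: C, bond orders sum to 2 (valence 4) → 2 H
  atom 17: Cl (halogen, monovalent) → 0 H
Totals → C:11, H:17, Cl:1, N:2, O:3.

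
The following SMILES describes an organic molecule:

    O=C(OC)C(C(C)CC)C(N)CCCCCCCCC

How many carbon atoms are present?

Count every carbon token in the SMILES (each C, including those in ring-closure positions and inside branches).
Carbon count: 17.

17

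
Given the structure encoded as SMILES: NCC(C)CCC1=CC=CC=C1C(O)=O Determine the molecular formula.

Walk through each heavy atom and fill implicit hydrogens from standard valence (C 4, N 3, O 2, S 2, halogen 1):
  atom 1: N, bond orders sum to 1 (valence 3) → 2 H
  atom 2: C, bond orders sum to 2 (valence 4) → 2 H
  atom 3: C, bond orders sum to 3 (valence 4) → 1 H
  atom 4: C, bond orders sum to 1 (valence 4) → 3 H
  atom 5: C, bond orders sum to 2 (valence 4) → 2 H
  atom 6: C, bond orders sum to 2 (valence 4) → 2 H
  atom 7: C, bond orders sum to 4 (valence 4) → 0 H
  atom 8: C, bond orders sum to 3 (valence 4) → 1 H
  atom 9: C, bond orders sum to 3 (valence 4) → 1 H
  atom 10: C, bond orders sum to 3 (valence 4) → 1 H
  atom 11: C, bond orders sum to 3 (valence 4) → 1 H
  atom 12: C, bond orders sum to 4 (valence 4) → 0 H
  atom 13: C, bond orders sum to 4 (valence 4) → 0 H
  atom 14: O, bond orders sum to 1 (valence 2) → 1 H
  atom 15: O, bond orders sum to 2 (valence 2) → 0 H
Totals → C:12, H:17, N:1, O:2.
In Hill order: C12H17NO2.

C12H17NO2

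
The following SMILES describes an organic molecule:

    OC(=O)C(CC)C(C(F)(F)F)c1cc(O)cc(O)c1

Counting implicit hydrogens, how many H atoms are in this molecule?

Walk through each heavy atom and fill implicit hydrogens from standard valence (C 4, N 3, O 2, S 2, halogen 1); for lowercase aromatic atoms, an aromatic c carries 1 H when it has two neighbours and 0 H with three, and aromatic n carries 0 H:
  atom 1: O, bond orders sum to 1 (valence 2) → 1 H
  atom 2: C, bond orders sum to 4 (valence 4) → 0 H
  atom 3: O, bond orders sum to 2 (valence 2) → 0 H
  atom 4: C, bond orders sum to 3 (valence 4) → 1 H
  atom 5: C, bond orders sum to 2 (valence 4) → 2 H
  atom 6: C, bond orders sum to 1 (valence 4) → 3 H
  atom 7: C, bond orders sum to 3 (valence 4) → 1 H
  atom 8: C, bond orders sum to 4 (valence 4) → 0 H
  atom 9: F (halogen, monovalent) → 0 H
  atom 10: F (halogen, monovalent) → 0 H
  atom 11: F (halogen, monovalent) → 0 H
  atom 12: aromatic c, 3 neighbours → 0 H
  atom 13: aromatic c, 2 neighbours → 1 H
  atom 14: aromatic c, 3 neighbours → 0 H
  atom 15: O, bond orders sum to 1 (valence 2) → 1 H
  atom 16: aromatic c, 2 neighbours → 1 H
  atom 17: aromatic c, 3 neighbours → 0 H
  atom 18: O, bond orders sum to 1 (valence 2) → 1 H
  atom 19: aromatic c, 2 neighbours → 1 H
Total hydrogens: 13.

13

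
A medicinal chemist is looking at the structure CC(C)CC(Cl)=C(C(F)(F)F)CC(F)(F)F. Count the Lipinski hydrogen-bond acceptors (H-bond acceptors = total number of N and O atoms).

0

N atoms: 0; O atoms: 0.
Lipinski HBA = 0 + 0 = 0.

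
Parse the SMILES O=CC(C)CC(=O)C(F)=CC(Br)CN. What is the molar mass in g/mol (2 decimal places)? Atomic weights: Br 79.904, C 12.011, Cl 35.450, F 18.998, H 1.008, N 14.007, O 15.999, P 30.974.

266.11 g/mol

First, the molecular formula is C9H13BrFNO2 (counting implicit H from valence).
  Br: 1 × 79.904 = 79.904
  C: 9 × 12.011 = 108.099
  F: 1 × 18.998 = 18.998
  H: 13 × 1.008 = 13.104
  N: 1 × 14.007 = 14.007
  O: 2 × 15.999 = 31.998
Sum: 1×79.904 + 9×12.011 + 1×18.998 + 13×1.008 + 1×14.007 + 2×15.999 = 266.110 → 266.11 g/mol.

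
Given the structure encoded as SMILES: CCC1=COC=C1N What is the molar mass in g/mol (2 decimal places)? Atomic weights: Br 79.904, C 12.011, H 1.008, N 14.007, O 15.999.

111.14 g/mol

First, the molecular formula is C6H9NO (counting implicit H from valence).
  C: 6 × 12.011 = 72.066
  H: 9 × 1.008 = 9.072
  N: 1 × 14.007 = 14.007
  O: 1 × 15.999 = 15.999
Sum: 6×12.011 + 9×1.008 + 1×14.007 + 1×15.999 = 111.144 → 111.14 g/mol.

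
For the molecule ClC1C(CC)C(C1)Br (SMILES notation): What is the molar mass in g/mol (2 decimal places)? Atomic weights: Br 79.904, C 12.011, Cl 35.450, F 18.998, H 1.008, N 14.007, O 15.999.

197.50 g/mol

First, the molecular formula is C6H10BrCl (counting implicit H from valence).
  Br: 1 × 79.904 = 79.904
  C: 6 × 12.011 = 72.066
  Cl: 1 × 35.450 = 35.450
  H: 10 × 1.008 = 10.080
Sum: 1×79.904 + 6×12.011 + 1×35.450 + 10×1.008 = 197.500 → 197.50 g/mol.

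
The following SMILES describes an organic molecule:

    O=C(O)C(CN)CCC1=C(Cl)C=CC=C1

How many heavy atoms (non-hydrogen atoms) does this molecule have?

Every atom symbol written in the SMILES (organic subset) is one heavy atom; implicit H are not written.
Heavy atoms by element → C:11, Cl:1, N:1, O:2.
Total: 15.

15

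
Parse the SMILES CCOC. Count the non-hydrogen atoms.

Every atom symbol written in the SMILES (organic subset) is one heavy atom; implicit H are not written.
Heavy atoms by element → C:3, O:1.
Total: 4.

4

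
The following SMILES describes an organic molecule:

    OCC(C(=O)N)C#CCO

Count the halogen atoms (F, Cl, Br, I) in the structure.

Scan the SMILES for the halogen motif — none present.
Groups that are present: 1 alkyne, 1 amide, 2 hydroxyl.

0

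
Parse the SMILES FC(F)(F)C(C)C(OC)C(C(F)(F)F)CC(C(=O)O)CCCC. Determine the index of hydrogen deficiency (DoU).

Degree of unsaturation = (number of rings) + (number of π bonds).
Ring closures in the SMILES: 0.
π bonds: 1 double bond (each 1 DoU) → 1 DoU from unsaturation.
Total DoU = 0 + 1 = 1.

1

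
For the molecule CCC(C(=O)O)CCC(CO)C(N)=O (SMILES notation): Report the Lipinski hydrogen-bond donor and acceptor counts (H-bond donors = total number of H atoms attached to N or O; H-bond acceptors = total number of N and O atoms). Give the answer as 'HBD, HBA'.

4, 5

Donors: find every N or O and count the H atoms it carries.
  atom 5 (O): bond orders sum to 2 → 0 H
  atom 6 (O): bond orders sum to 1 → 1 H
  atom 11 (O): bond orders sum to 1 → 1 H
  atom 13 (N): bond orders sum to 1 → 2 H
  atom 14 (O): bond orders sum to 2 → 0 H
Lipinski HBD = 4.
Acceptors: N atoms = 1, O atoms = 4 → HBA = 5.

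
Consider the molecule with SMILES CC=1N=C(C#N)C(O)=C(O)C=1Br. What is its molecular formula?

Walk through each heavy atom and fill implicit hydrogens from standard valence (C 4, N 3, O 2, S 2, halogen 1):
  atom 1: C, bond orders sum to 1 (valence 4) → 3 H
  atom 2: C, bond orders sum to 4 (valence 4) → 0 H
  atom 3: N, bond orders sum to 3 (valence 3) → 0 H
  atom 4: C, bond orders sum to 4 (valence 4) → 0 H
  atom 5: C, bond orders sum to 4 (valence 4) → 0 H
  atom 6: N, bond orders sum to 3 (valence 3) → 0 H
  atom 7: C, bond orders sum to 4 (valence 4) → 0 H
  atom 8: O, bond orders sum to 1 (valence 2) → 1 H
  atom 9: C, bond orders sum to 4 (valence 4) → 0 H
  atom 10: O, bond orders sum to 1 (valence 2) → 1 H
  atom 11: C, bond orders sum to 4 (valence 4) → 0 H
  atom 12: Br (halogen, monovalent) → 0 H
Totals → C:7, H:5, Br:1, N:2, O:2.
In Hill order: C7H5BrN2O2.

C7H5BrN2O2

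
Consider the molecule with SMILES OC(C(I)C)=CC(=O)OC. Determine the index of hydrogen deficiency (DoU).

2

Molecular formula: C6H9IO3.
DoU = (2C + 2 + N − H − X) / 2, where X is the halogen count and O/S are ignored.
    = (2·6 + 2 + 0 − 9 − 1) / 2 = 4 / 2 = 2.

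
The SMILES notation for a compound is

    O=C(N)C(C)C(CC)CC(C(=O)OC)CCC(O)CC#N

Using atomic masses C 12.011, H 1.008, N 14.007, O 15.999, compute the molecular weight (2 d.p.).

298.38 g/mol

First, the molecular formula is C15H26N2O4 (counting implicit H from valence).
  C: 15 × 12.011 = 180.165
  H: 26 × 1.008 = 26.208
  N: 2 × 14.007 = 28.014
  O: 4 × 15.999 = 63.996
Sum: 15×12.011 + 26×1.008 + 2×14.007 + 4×15.999 = 298.383 → 298.38 g/mol.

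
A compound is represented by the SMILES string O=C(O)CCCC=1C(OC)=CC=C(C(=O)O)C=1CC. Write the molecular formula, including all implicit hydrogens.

Walk through each heavy atom and fill implicit hydrogens from standard valence (C 4, N 3, O 2, S 2, halogen 1):
  atom 1: O, bond orders sum to 2 (valence 2) → 0 H
  atom 2: C, bond orders sum to 4 (valence 4) → 0 H
  atom 3: O, bond orders sum to 1 (valence 2) → 1 H
  atom 4: C, bond orders sum to 2 (valence 4) → 2 H
  atom 5: C, bond orders sum to 2 (valence 4) → 2 H
  atom 6: C, bond orders sum to 2 (valence 4) → 2 H
  atom 7: C, bond orders sum to 4 (valence 4) → 0 H
  atom 8: C, bond orders sum to 4 (valence 4) → 0 H
  atom 9: O, bond orders sum to 2 (valence 2) → 0 H
  atom 10: C, bond orders sum to 1 (valence 4) → 3 H
  atom 11: C, bond orders sum to 3 (valence 4) → 1 H
  atom 12: C, bond orders sum to 3 (valence 4) → 1 H
  atom 13: C, bond orders sum to 4 (valence 4) → 0 H
  atom 14: C, bond orders sum to 4 (valence 4) → 0 H
  atom 15: O, bond orders sum to 2 (valence 2) → 0 H
  atom 16: O, bond orders sum to 1 (valence 2) → 1 H
  atom 17: C, bond orders sum to 4 (valence 4) → 0 H
  atom 18: C, bond orders sum to 2 (valence 4) → 2 H
  atom 19: C, bond orders sum to 1 (valence 4) → 3 H
Totals → C:14, H:18, O:5.

C14H18O5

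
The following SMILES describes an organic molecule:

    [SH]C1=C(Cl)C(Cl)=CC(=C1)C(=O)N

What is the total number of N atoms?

Scan the SMILES for N atoms (remember two-letter symbols like Cl and Br are single atoms).
Nitrogen count: 1.

1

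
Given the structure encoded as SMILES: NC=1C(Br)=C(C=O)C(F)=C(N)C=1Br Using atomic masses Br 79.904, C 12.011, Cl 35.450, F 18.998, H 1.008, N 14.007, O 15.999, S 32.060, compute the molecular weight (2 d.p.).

First, the molecular formula is C7H5Br2FN2O (counting implicit H from valence).
  Br: 2 × 79.904 = 159.808
  C: 7 × 12.011 = 84.077
  F: 1 × 18.998 = 18.998
  H: 5 × 1.008 = 5.040
  N: 2 × 14.007 = 28.014
  O: 1 × 15.999 = 15.999
Sum: 2×79.904 + 7×12.011 + 1×18.998 + 5×1.008 + 2×14.007 + 1×15.999 = 311.936 → 311.94 g/mol.

311.94 g/mol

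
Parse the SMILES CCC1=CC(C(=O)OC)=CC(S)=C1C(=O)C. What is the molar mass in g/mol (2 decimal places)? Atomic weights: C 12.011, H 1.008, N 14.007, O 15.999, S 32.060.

First, the molecular formula is C12H14O3S (counting implicit H from valence).
  C: 12 × 12.011 = 144.132
  H: 14 × 1.008 = 14.112
  O: 3 × 15.999 = 47.997
  S: 1 × 32.060 = 32.060
Sum: 12×12.011 + 14×1.008 + 3×15.999 + 1×32.060 = 238.301 → 238.30 g/mol.

238.30 g/mol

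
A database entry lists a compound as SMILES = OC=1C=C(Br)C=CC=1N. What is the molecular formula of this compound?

Walk through each heavy atom and fill implicit hydrogens from standard valence (C 4, N 3, O 2, S 2, halogen 1):
  atom 1: O, bond orders sum to 1 (valence 2) → 1 H
  atom 2: C, bond orders sum to 4 (valence 4) → 0 H
  atom 3: C, bond orders sum to 3 (valence 4) → 1 H
  atom 4: C, bond orders sum to 4 (valence 4) → 0 H
  atom 5: Br (halogen, monovalent) → 0 H
  atom 6: C, bond orders sum to 3 (valence 4) → 1 H
  atom 7: C, bond orders sum to 3 (valence 4) → 1 H
  atom 8: C, bond orders sum to 4 (valence 4) → 0 H
  atom 9: N, bond orders sum to 1 (valence 3) → 2 H
Totals → C:6, H:6, Br:1, N:1, O:1.
In Hill order: C6H6BrNO.

C6H6BrNO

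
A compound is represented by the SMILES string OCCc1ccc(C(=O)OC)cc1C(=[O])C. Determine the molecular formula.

C12H14O4

Walk through each heavy atom and fill implicit hydrogens from standard valence (C 4, N 3, O 2, S 2, halogen 1); for lowercase aromatic atoms, an aromatic c carries 1 H when it has two neighbours and 0 H with three, and aromatic n carries 0 H:
  atom 1: O, bond orders sum to 1 (valence 2) → 1 H
  atom 2: C, bond orders sum to 2 (valence 4) → 2 H
  atom 3: C, bond orders sum to 2 (valence 4) → 2 H
  atom 4: aromatic c, 3 neighbours → 0 H
  atom 5: aromatic c, 2 neighbours → 1 H
  atom 6: aromatic c, 2 neighbours → 1 H
  atom 7: aromatic c, 3 neighbours → 0 H
  atom 8: C, bond orders sum to 4 (valence 4) → 0 H
  atom 9: O, bond orders sum to 2 (valence 2) → 0 H
  atom 10: O, bond orders sum to 2 (valence 2) → 0 H
  atom 11: C, bond orders sum to 1 (valence 4) → 3 H
  atom 12: aromatic c, 2 neighbours → 1 H
  atom 13: aromatic c, 3 neighbours → 0 H
  atom 14: C, bond orders sum to 4 (valence 4) → 0 H
  atom 15: O with explicit H count 0
  atom 16: C, bond orders sum to 1 (valence 4) → 3 H
Totals → C:12, H:14, O:4.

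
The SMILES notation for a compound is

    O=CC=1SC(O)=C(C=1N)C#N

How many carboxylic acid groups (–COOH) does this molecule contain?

Scan the SMILES for the carboxylic acid motif — none present.
Groups that are present: 1 aldehyde, 1 hydroxyl, 1 nitrile, 1 primary amine.

0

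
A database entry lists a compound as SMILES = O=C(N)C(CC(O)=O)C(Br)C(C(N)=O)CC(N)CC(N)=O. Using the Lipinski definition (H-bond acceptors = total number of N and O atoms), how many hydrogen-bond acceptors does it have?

9

N atoms: 4; O atoms: 5.
Lipinski HBA = 4 + 5 = 9.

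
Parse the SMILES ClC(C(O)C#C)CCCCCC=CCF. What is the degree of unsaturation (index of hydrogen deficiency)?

3

Degree of unsaturation = (number of rings) + (number of π bonds).
Ring closures in the SMILES: 0.
π bonds: 1 double bond (each 1 DoU), 1 triple bond (each 2 DoU) → 3 DoU from unsaturation.
Total DoU = 0 + 3 = 3.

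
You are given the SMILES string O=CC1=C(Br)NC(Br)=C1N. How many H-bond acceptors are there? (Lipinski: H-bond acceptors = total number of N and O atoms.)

3

N atoms: 2; O atoms: 1.
Lipinski HBA = 2 + 1 = 3.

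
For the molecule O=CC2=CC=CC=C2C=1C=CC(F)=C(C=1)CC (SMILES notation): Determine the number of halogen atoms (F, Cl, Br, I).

Halogen atoms appear at heavy-atom position 13 (1×F).
Other groups present: 1 aldehyde.
Halogen count: 1.

1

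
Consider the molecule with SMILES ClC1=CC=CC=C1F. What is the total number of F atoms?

Scan the SMILES for F atoms (remember two-letter symbols like Cl and Br are single atoms).
Fluorine count: 1.

1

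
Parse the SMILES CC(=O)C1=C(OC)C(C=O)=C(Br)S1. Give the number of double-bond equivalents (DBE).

5

Molecular formula: C8H7BrO3S.
DoU = (2C + 2 + N − H − X) / 2, where X is the halogen count and O/S are ignored.
    = (2·8 + 2 + 0 − 7 − 1) / 2 = 10 / 2 = 5.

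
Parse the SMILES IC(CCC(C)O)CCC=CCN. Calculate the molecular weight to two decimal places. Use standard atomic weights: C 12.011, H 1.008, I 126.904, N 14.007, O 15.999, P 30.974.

297.18 g/mol

First, the molecular formula is C10H20INO (counting implicit H from valence).
  C: 10 × 12.011 = 120.110
  H: 20 × 1.008 = 20.160
  I: 1 × 126.904 = 126.904
  N: 1 × 14.007 = 14.007
  O: 1 × 15.999 = 15.999
Sum: 10×12.011 + 20×1.008 + 1×126.904 + 1×14.007 + 1×15.999 = 297.180 → 297.18 g/mol.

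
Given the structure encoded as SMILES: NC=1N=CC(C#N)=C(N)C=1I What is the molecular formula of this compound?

C6H5IN4

Walk through each heavy atom and fill implicit hydrogens from standard valence (C 4, N 3, O 2, S 2, halogen 1):
  atom 1: N, bond orders sum to 1 (valence 3) → 2 H
  atom 2: C, bond orders sum to 4 (valence 4) → 0 H
  atom 3: N, bond orders sum to 3 (valence 3) → 0 H
  atom 4: C, bond orders sum to 3 (valence 4) → 1 H
  atom 5: C, bond orders sum to 4 (valence 4) → 0 H
  atom 6: C, bond orders sum to 4 (valence 4) → 0 H
  atom 7: N, bond orders sum to 3 (valence 3) → 0 H
  atom 8: C, bond orders sum to 4 (valence 4) → 0 H
  atom 9: N, bond orders sum to 1 (valence 3) → 2 H
  atom 10: C, bond orders sum to 4 (valence 4) → 0 H
  atom 11: I (halogen, monovalent) → 0 H
Totals → C:6, H:5, I:1, N:4.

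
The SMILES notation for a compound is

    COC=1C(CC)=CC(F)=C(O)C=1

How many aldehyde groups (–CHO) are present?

0

Scan the SMILES for the aldehyde motif — none present.
Groups that are present: 1 ether, 1 hydroxyl.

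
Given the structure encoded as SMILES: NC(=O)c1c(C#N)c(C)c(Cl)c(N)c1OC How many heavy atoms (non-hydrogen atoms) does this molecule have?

Every atom symbol written in the SMILES (organic subset) is one heavy atom; implicit H are not written.
Heavy atoms by element → C:10, Cl:1, N:3, O:2.
Total: 16.

16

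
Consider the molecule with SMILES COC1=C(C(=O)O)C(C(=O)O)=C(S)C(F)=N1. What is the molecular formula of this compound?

Walk through each heavy atom and fill implicit hydrogens from standard valence (C 4, N 3, O 2, S 2, halogen 1):
  atom 1: C, bond orders sum to 1 (valence 4) → 3 H
  atom 2: O, bond orders sum to 2 (valence 2) → 0 H
  atom 3: C, bond orders sum to 4 (valence 4) → 0 H
  atom 4: C, bond orders sum to 4 (valence 4) → 0 H
  atom 5: C, bond orders sum to 4 (valence 4) → 0 H
  atom 6: O, bond orders sum to 2 (valence 2) → 0 H
  atom 7: O, bond orders sum to 1 (valence 2) → 1 H
  atom 8: C, bond orders sum to 4 (valence 4) → 0 H
  atom 9: C, bond orders sum to 4 (valence 4) → 0 H
  atom 10: O, bond orders sum to 2 (valence 2) → 0 H
  atom 11: O, bond orders sum to 1 (valence 2) → 1 H
  atom 12: C, bond orders sum to 4 (valence 4) → 0 H
  atom 13: S, bond orders sum to 1 (valence 2) → 1 H
  atom 14: C, bond orders sum to 4 (valence 4) → 0 H
  atom 15: F (halogen, monovalent) → 0 H
  atom 16: N, bond orders sum to 3 (valence 3) → 0 H
Totals → C:8, H:6, F:1, N:1, O:5, S:1.

C8H6FNO5S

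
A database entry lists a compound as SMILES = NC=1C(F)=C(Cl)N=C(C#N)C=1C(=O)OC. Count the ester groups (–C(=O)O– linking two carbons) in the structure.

The ester motif appears at heavy-atom position 12 in the SMILES.
Other groups present: 1 nitrile, 1 primary amine.
Ester count: 1.

1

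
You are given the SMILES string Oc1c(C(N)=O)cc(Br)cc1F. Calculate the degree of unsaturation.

5

Molecular formula: C7H5BrFNO2.
DoU = (2C + 2 + N − H − X) / 2, where X is the halogen count and O/S are ignored.
    = (2·7 + 2 + 1 − 5 − 2) / 2 = 10 / 2 = 5.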